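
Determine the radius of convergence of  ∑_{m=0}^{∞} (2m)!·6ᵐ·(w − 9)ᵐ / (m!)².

Apply the ratio test: |a_{m+1}| / |a_m| = (2m+1)·(2m+2)/(m+1)² · 6, which tends to 24 as m → ∞.
Thus R = 1/(24) = 1/24.

R = 1/24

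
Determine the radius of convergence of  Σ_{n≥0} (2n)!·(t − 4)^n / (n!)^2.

R = 1/4

By the ratio test, |a_{n+1}/a_n| = (2n+1)·(2n+2)/(n+1)² → 4.
Hence the series converges for |t − 4| < 1/(4) = 1/4, so the radius of convergence is 1/4.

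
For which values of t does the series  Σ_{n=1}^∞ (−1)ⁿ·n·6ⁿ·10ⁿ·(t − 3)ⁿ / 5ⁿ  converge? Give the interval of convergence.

(35/12, 37/12)

Apply the ratio test: |a_{n+1}| / |a_n| = [(n+1)/n] · 6·10/5, which tends to 12 as n → ∞.
Thus R = 1/(12) = 1/12.
Check t = 37/12: the n-th term does not approach 0; divergence by the term test.
When t = 35/12, the terms do not tend to 0, so the series diverges.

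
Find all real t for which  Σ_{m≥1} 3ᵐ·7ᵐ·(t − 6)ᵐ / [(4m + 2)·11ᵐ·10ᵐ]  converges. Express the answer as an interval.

[16/21, 236/21)

Apply the ratio test: |a_{m+1}| / |a_m| = [(4m + 2)/(4(m+1) + 2)] · 3·7/(11·10), which tends to 21/110 as m → ∞.
Hence the series converges for |t − 6| < 1/(21/110) = 110/21, so the radius of convergence is 110/21.
When t = 236/21, the terms behave like c/m; limit comparison with the harmonic series gives divergence.
Endpoint t = 16/21: an alternating series whose terms decrease to 0 in absolute value, so it converges by the Leibniz criterion.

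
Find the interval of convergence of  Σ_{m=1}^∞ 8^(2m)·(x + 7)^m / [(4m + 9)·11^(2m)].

[-569/64, -327/64)

By the ratio test, |a_{m+1}/a_m| = [(4m + 9)/(4(m+1) + 9)] · 64/121 → 64/121.
The series converges when 64/121 · |x + 7| < 1, giving R = 121/64.
When x = -327/64, the terms are asymptotic to a nonzero constant times 1/m, so the series diverges by limit comparison with Σ 1/m.
Endpoint x = -569/64: convergence follows from the alternating series test (terms decrease monotonically to 0).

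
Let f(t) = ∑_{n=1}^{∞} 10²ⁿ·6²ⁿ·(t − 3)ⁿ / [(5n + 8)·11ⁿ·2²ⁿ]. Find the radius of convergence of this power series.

R = 11/900

Apply the ratio test: |a_{n+1}| / |a_n| = [(5n + 8)/(5(n+1) + 8)] · 100·36/(11·4), which tends to 900/11 as n → ∞.
Thus R = 1/(900/11) = 11/900.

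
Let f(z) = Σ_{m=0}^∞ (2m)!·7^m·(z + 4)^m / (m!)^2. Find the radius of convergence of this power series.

R = 1/28

By the ratio test, |a_{m+1}/a_m| = (2m+1)·(2m+2)/(m+1)² · 7 → 28.
Convergence for |z + 4| · 28 < 1, i.e. |z + 4| < 1/28. So R = 1/28.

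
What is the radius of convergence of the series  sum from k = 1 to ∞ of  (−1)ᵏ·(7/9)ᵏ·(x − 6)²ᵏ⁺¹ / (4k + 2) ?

R = 3√7/7

The ratio of consecutive coefficients is [(4k + 2)/(4(k+1) + 2)] · 7/9 → 7/9.
Writing y = (x − 6)², the series in y has radius 9/7, so |x − 6| < √(9/7) and R = 3√7/7.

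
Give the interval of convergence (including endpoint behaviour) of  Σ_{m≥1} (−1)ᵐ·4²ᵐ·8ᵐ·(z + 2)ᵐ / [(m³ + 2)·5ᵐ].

[-261/128, -251/128]

Ratio test: |a_{m+1}/a_m| = [(m³ + 2)/((m+1)³ + 2)] · 16·8/5 → 128/5 as m → ∞.
Convergence for |z + 2| · 128/5 < 1, i.e. |z + 2| < 5/128. So R = 5/128.
Check z = -251/128: absolute convergence follows by limit comparison with Σ 1/m³.
When z = -261/128, the terms are on the order of 1/m³, so the series converges absolutely by comparison with the p-series (p = 3 > 1).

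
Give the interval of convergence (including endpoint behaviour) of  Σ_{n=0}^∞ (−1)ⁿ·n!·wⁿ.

{0}

Ratio test: |a_{n+1}/a_n| = (n+1) → ∞ as n → ∞.
The ratio grows without bound, so the series diverges whenever w ≠ 0; it converges only at w = 0. R = 0.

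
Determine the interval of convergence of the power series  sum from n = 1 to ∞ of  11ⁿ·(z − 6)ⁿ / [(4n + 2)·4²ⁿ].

The ratio of consecutive coefficients is [(4n + 2)/(4(n+1) + 2)] · 11/16 → 11/16.
The series converges when 11/16 · |z − 6| < 1, giving R = 16/11.
When z = 82/11, the terms are asymptotic to a nonzero constant times 1/n, so the series diverges by limit comparison with Σ 1/n.
Endpoint z = 50/11: the terms alternate in sign and decrease monotonically to 0 in absolute value (size ~ c/n), so the alternating series test gives convergence.

[50/11, 82/11)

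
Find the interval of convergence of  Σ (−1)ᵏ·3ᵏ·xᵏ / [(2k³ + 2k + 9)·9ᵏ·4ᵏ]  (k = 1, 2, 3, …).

[-12, 12]

By the ratio test, |a_{k+1}/a_k| = [(2k³ + 2k + 9)/(2(k+1)³ + 2(k+1) + 9)] · 3/(9·4) → 1/12.
Hence the series converges for |x| < 1/(1/12) = 12, so the radius of convergence is 12.
At x = 12: absolute convergence follows by limit comparison with Σ 1/k³.
Check x = -12: the series is dominated by a constant times Σ 1/k³, which converges (p = 3 > 1).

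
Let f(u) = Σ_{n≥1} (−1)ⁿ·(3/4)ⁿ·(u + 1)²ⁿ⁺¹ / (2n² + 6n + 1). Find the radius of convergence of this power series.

Apply the ratio test: |a_{n+1}| / |a_n| = [(2n² + 6n + 1)/(2(n+1)² + 6(n+1) + 1)] · 3/4, which tends to 3/4 as n → ∞.
Successive powers of (u + 1) differ by 2, so the series converges when |u + 1|² · 3/4 < 1, i.e. |u + 1| < √(4/3). So R = 2√3/3.

R = 2√3/3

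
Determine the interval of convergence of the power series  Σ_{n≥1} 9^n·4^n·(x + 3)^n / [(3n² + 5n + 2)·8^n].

By the ratio test, |a_{n+1}/a_n| = [(3n² + 5n + 2)/(3(n+1)² + 5(n+1) + 2)] · 9·4/8 → 9/2.
Hence the series converges for |x + 3| < 1/(9/2) = 2/9, so the radius of convergence is 2/9.
Endpoint x = -25/9: the terms are on the order of 1/n², so the series converges absolutely by comparison with the p-series (p = 2 > 1).
When x = -29/9, the series is dominated by a constant times Σ 1/n², which converges (p = 2 > 1).

[-29/9, -25/9]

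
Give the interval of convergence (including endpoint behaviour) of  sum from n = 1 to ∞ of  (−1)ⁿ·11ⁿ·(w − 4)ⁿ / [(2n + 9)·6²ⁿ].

Ratio test: |a_{n+1}/a_n| = [(2n + 9)/(2(n+1) + 9)] · 11/36 → 11/36 as n → ∞.
Thus R = 1/(11/36) = 36/11.
When w = 80/11, the terms alternate in sign and decrease monotonically to 0 in absolute value (size ~ c/n), so the alternating series test gives convergence.
At w = 8/11: comparison with the harmonic series Σ 1/n shows the series diverges.

(8/11, 80/11]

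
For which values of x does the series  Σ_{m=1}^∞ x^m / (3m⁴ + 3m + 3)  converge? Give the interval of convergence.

By the ratio test, |a_{m+1}/a_m| = (3m⁴ + 3m + 3)/(3(m+1)⁴ + 3(m+1) + 3) → 1.
Hence R = 1.
Check x = 1: the terms are on the order of 1/m⁴, so the series converges absolutely by comparison with the p-series (p = 4 > 1).
When x = -1, the terms are on the order of 1/m⁴, so the series converges absolutely by comparison with the p-series (p = 4 > 1).

[-1, 1]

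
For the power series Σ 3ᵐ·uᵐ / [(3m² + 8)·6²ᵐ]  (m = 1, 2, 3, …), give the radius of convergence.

Ratio test: |a_{m+1}/a_m| = [(3m² + 8)/(3(m+1)² + 8)] · 3/36 → 1/12 as m → ∞.
Thus R = 1/(1/12) = 12.

R = 12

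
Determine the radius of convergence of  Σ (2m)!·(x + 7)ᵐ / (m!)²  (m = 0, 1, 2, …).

Apply the ratio test: |a_{m+1}| / |a_m| = (2m+1)·(2m+2)/(m+1)², which tends to 4 as m → ∞.
The series converges when 4 · |x + 7| < 1, giving R = 1/4.

R = 1/4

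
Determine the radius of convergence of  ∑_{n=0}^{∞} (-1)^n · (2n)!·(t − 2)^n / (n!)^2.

R = 1/4

Ratio test: |a_{n+1}/a_n| = (2n+1)·(2n+2)/(n+1)² → 4 as n → ∞.
Convergence for |t − 2| · 4 < 1, i.e. |t − 2| < 1/4. So R = 1/4.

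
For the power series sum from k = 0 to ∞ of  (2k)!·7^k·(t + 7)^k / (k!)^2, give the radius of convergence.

R = 1/28

Apply the ratio test: |a_{k+1}| / |a_k| = (2k+1)·(2k+2)/(k+1)² · 7, which tends to 28 as k → ∞.
The series converges when 28 · |t + 7| < 1, giving R = 1/28.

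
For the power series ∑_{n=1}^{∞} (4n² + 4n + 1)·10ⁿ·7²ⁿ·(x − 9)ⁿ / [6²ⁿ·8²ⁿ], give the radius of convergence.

Ratio test: |a_{n+1}/a_n| = [(4(n+1)² + 4(n+1) + 1)/(4n² + 4n + 1)] · 10·49/(36·64) → 245/1152 as n → ∞.
The series converges when 245/1152 · |x − 9| < 1, giving R = 1152/245.

R = 1152/245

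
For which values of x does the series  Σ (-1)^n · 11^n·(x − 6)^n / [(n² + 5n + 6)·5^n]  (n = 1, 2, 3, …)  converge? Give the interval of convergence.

[61/11, 71/11]

By the ratio test, |a_{n+1}/a_n| = [(n² + 5n + 6)/((n+1)² + 5(n+1) + 6)] · 11/5 → 11/5.
Convergence for |x − 6| · 11/5 < 1, i.e. |x − 6| < 5/11. So R = 5/11.
At x = 71/11: the series is dominated by a constant times Σ 1/n², which converges (p = 2 > 1).
Endpoint x = 61/11: the series is dominated by a constant times Σ 1/n², which converges (p = 2 > 1).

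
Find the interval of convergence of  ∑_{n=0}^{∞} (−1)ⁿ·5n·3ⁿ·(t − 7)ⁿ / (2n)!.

Ratio test: |a_{n+1}/a_n| = 5(n+1)/5n · 3 · 1/[(2n+1)·(2n+2)] → 0 as n → ∞.
The ratio tends to 0 regardless of t, hence R = ∞.

(−∞, ∞)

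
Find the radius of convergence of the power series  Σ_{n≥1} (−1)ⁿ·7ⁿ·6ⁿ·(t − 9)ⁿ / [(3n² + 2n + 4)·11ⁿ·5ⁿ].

Ratio test: |a_{n+1}/a_n| = [(3n² + 2n + 4)/(3(n+1)² + 2(n+1) + 4)] · 7·6/(11·5) → 42/55 as n → ∞.
The series converges when 42/55 · |t − 9| < 1, giving R = 55/42.

R = 55/42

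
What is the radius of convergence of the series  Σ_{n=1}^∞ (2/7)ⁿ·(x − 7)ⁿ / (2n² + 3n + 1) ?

R = 7/2

Ratio test: |a_{n+1}/a_n| = [(2n² + 3n + 1)/(2(n+1)² + 3(n+1) + 1)] · 2/7 → 2/7 as n → ∞.
Thus R = 1/(2/7) = 7/2.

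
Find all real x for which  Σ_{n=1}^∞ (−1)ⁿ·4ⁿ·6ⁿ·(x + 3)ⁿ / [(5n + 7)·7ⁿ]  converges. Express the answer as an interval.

(-79/24, -65/24]

The ratio of consecutive coefficients is [(5n + 7)/(5(n+1) + 7)] · 4·6/7 → 24/7.
Thus R = 1/(24/7) = 7/24.
When x = -65/24, an alternating series whose terms decrease to 0 in absolute value, so it converges by the Leibniz criterion.
At x = -79/24: the terms are asymptotic to a nonzero constant times 1/n, so the series diverges by limit comparison with Σ 1/n.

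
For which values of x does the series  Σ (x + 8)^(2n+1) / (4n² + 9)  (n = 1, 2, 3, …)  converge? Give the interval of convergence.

By the ratio test, |a_{n+1}/a_n| = (4n² + 9)/(4(n+1)² + 9) → 1.
Since the exponent of (x + 8) increases by 2 each term, convergence requires |x + 8|² < 1, hence R = 1.
At x = -7: absolute convergence follows by limit comparison with Σ 1/n².
At x = -9: absolute convergence follows by limit comparison with Σ 1/n².

[-9, -7]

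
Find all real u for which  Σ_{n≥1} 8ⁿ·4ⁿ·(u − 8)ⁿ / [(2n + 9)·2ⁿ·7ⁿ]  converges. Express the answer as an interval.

[121/16, 135/16)

The ratio of consecutive coefficients is [(2n + 9)/(2(n+1) + 9)] · 8·4/(2·7) → 16/7.
The series converges when 16/7 · |u − 8| < 1, giving R = 7/16.
Endpoint u = 135/16: the terms behave like c/n; limit comparison with the harmonic series gives divergence.
Endpoint u = 121/16: convergence follows from the alternating series test (terms decrease monotonically to 0).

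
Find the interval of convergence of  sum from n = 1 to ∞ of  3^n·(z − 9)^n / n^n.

(−∞, ∞)

By the Cauchy root test, |a_n|^(1/n) = 3/n → 0.
Since the n-th root of |a_n| tends to 0, the series converges for all real z; R = ∞.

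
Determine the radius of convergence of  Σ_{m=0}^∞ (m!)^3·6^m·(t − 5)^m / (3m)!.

Ratio test: |a_{m+1}/a_m| = (m+1)³/[(3m+1)·(3m+2)·(3m+3)] · 6 → 2/9 as m → ∞.
Thus R = 1/(2/9) = 9/2.

R = 9/2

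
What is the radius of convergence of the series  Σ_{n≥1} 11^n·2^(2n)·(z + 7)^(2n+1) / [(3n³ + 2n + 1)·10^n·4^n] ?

By the ratio test, |a_{n+1}/a_n| = [(3n³ + 2n + 1)/(3(n+1)³ + 2(n+1) + 1)] · 11·4/(10·4) → 11/10.
Successive powers of (z + 7) differ by 2, so the series converges when |z + 7|² · 11/10 < 1, i.e. |z + 7| < √(10/11). So R = √110/11.

R = √110/11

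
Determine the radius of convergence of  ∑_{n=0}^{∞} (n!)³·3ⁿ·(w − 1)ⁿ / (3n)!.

The ratio of consecutive coefficients is (n+1)³/[(3n+1)·(3n+2)·(3n+3)] · 3 → 1/9.
The series converges when 1/9 · |w − 1| < 1, giving R = 9.

R = 9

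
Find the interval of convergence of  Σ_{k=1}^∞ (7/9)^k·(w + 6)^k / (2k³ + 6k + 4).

By the ratio test, |a_{k+1}/a_k| = [(2k³ + 6k + 4)/(2(k+1)³ + 6(k+1) + 4)] · 7/9 → 7/9.
Thus R = 1/(7/9) = 9/7.
At w = -33/7: absolute convergence follows by limit comparison with Σ 1/k³.
At w = -51/7: the terms are on the order of 1/k³, so the series converges absolutely by comparison with the p-series (p = 3 > 1).

[-51/7, -33/7]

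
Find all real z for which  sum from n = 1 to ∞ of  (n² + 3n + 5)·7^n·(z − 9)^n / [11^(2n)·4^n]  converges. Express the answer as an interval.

Ratio test: |a_{n+1}/a_n| = [((n+1)² + 3(n+1) + 5)/(n² + 3n + 5)] · 7/(121·4) → 7/484 as n → ∞.
Convergence for |z − 9| · 7/484 < 1, i.e. |z − 9| < 484/7. So R = 484/7.
Check z = 547/7: the terms do not tend to 0, so the series diverges.
Endpoint z = -421/7: the terms have absolute value of order n², which does not tend to 0, so the series diverges by the divergence test.

(-421/7, 547/7)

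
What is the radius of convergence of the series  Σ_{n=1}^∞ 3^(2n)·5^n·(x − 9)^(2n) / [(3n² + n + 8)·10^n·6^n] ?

Apply the ratio test: |a_{n+1}| / |a_n| = [(3n² + n + 8)/(3(n+1)² + (n+1) + 8)] · 9·5/(10·6), which tends to 3/4 as n → ∞.
Successive powers of (x − 9) differ by 2, so the series converges when |x − 9|² · 3/4 < 1, i.e. |x − 9| < √(4/3). So R = 2√3/3.

R = 2√3/3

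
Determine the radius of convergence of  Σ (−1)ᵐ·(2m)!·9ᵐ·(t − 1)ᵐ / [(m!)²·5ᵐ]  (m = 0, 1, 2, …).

R = 5/36

Apply the ratio test: |a_{m+1}| / |a_m| = (2m+1)·(2m+2)/(m+1)² · 9/5, which tends to 36/5 as m → ∞.
Convergence for |t − 1| · 36/5 < 1, i.e. |t − 1| < 5/36. So R = 5/36.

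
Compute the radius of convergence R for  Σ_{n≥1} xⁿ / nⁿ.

R = ∞

Applying the root test, |a_n|^(1/n) = 1/n → 0.
The limit is 0 for every x, so R = ∞.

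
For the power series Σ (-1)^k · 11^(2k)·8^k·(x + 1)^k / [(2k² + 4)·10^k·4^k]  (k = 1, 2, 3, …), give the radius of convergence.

Ratio test: |a_{k+1}/a_k| = [(2k² + 4)/(2(k+1)² + 4)] · 121·8/(10·4) → 121/5 as k → ∞.
The series converges when 121/5 · |x + 1| < 1, giving R = 5/121.

R = 5/121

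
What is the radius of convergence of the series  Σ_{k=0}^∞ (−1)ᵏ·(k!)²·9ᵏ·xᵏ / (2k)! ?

R = 4/9

The ratio of consecutive coefficients is (k+1)²/[(2k+1)·(2k+2)] · 9 → 9/4.
The series converges when 9/4 · |x| < 1, giving R = 4/9.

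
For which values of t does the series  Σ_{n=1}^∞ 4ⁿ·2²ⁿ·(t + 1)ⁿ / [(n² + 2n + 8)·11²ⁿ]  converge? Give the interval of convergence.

[-137/16, 105/16]

Ratio test: |a_{n+1}/a_n| = [(n² + 2n + 8)/((n+1)² + 2(n+1) + 8)] · 4·4/121 → 16/121 as n → ∞.
The series converges when 16/121 · |t + 1| < 1, giving R = 121/16.
At t = 105/16: the series is dominated by a constant times Σ 1/n², which converges (p = 2 > 1).
Check t = -137/16: absolute convergence follows by limit comparison with Σ 1/n².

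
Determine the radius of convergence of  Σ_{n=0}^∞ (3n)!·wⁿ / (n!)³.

R = 1/27

The ratio of consecutive coefficients is (3n+1)·(3n+2)·(3n+3)/(n+1)³ → 27.
The series converges when 27 · |w| < 1, giving R = 1/27.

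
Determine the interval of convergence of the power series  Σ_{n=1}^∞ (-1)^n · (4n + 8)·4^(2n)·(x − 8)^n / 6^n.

(61/8, 67/8)

The ratio of consecutive coefficients is [(4(n+1) + 8)/(4n + 8)] · 16/6 → 8/3.
The series converges when 8/3 · |x − 8| < 1, giving R = 3/8.
Endpoint x = 67/8: the n-th term does not approach 0; divergence by the term test.
Endpoint x = 61/8: the terms do not tend to 0, so the series diverges.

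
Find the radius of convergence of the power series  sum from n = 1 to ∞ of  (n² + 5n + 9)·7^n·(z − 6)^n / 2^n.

R = 2/7

Apply the ratio test: |a_{n+1}| / |a_n| = [((n+1)² + 5(n+1) + 9)/(n² + 5n + 9)] · 7/2, which tends to 7/2 as n → ∞.
Convergence for |z − 6| · 7/2 < 1, i.e. |z − 6| < 2/7. So R = 2/7.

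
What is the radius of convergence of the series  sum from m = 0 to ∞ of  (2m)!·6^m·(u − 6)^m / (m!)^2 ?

Ratio test: |a_{m+1}/a_m| = (2m+1)·(2m+2)/(m+1)² · 6 → 24 as m → ∞.
Convergence for |u − 6| · 24 < 1, i.e. |u − 6| < 1/24. So R = 1/24.

R = 1/24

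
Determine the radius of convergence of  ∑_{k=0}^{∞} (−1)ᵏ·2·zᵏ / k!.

R = ∞

Apply the ratio test: |a_{k+1}| / |a_k| = 2/2 · 1/(k+1), which tends to 0 as k → ∞.
The ratio tends to 0 regardless of z, hence R = ∞.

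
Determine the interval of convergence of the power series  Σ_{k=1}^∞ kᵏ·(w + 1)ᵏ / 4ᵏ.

{-1}

By the Cauchy root test, |a_k|^(1/k) = k/4 → ∞.
Since the k-th root of |a_k| is unbounded, the series converges only at w = -1; R = 0.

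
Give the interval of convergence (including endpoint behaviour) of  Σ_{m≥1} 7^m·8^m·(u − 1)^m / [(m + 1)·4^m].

[13/14, 15/14)

Apply the ratio test: |a_{m+1}| / |a_m| = [(m + 1)/((m+1) + 1)] · 7·8/4, which tends to 14 as m → ∞.
The series converges when 14 · |u − 1| < 1, giving R = 1/14.
When u = 15/14, the terms behave like c/m; limit comparison with the harmonic series gives divergence.
Endpoint u = 13/14: convergence follows from the alternating series test (terms decrease monotonically to 0).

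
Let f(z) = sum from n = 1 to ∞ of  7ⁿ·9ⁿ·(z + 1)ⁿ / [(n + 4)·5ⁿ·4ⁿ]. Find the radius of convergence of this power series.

R = 20/63

By the ratio test, |a_{n+1}/a_n| = [(n + 4)/((n+1) + 4)] · 7·9/(5·4) → 63/20.
The series converges when 63/20 · |z + 1| < 1, giving R = 20/63.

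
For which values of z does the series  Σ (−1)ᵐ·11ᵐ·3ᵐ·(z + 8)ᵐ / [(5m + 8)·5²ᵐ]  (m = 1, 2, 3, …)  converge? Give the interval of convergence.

Apply the ratio test: |a_{m+1}| / |a_m| = [(5m + 8)/(5(m+1) + 8)] · 11·3/25, which tends to 33/25 as m → ∞.
Thus R = 1/(33/25) = 25/33.
At z = -239/33: convergence follows from the alternating series test (terms decrease monotonically to 0).
Check z = -289/33: the terms are asymptotic to a nonzero constant times 1/m, so the series diverges by limit comparison with Σ 1/m.

(-289/33, -239/33]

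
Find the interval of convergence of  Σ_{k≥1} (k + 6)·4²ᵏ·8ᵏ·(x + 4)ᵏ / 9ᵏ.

By the ratio test, |a_{k+1}/a_k| = [((k+1) + 6)/(k + 6)] · 16·8/9 → 128/9.
Hence the series converges for |x + 4| < 1/(128/9) = 9/128, so the radius of convergence is 9/128.
Check x = -503/128: the k-th term does not approach 0; divergence by the term test.
Endpoint x = -521/128: the k-th term does not approach 0; divergence by the term test.

(-521/128, -503/128)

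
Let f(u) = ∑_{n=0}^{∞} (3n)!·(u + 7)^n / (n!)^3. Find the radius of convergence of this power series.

R = 1/27

Ratio test: |a_{n+1}/a_n| = (3n+1)·(3n+2)·(3n+3)/(n+1)³ → 27 as n → ∞.
Hence the series converges for |u + 7| < 1/(27) = 1/27, so the radius of convergence is 1/27.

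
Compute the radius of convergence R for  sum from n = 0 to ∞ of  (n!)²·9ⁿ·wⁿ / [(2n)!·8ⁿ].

R = 32/9

By the ratio test, |a_{n+1}/a_n| = (n+1)²/[(2n+1)·(2n+2)] · 9/8 → 9/32.
The series converges when 9/32 · |w| < 1, giving R = 32/9.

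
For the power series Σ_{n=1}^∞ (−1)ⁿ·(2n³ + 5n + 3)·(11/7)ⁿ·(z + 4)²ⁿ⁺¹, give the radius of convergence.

R = √77/11

Apply the ratio test: |a_{n+1}| / |a_n| = [(2(n+1)³ + 5(n+1) + 3)/(2n³ + 5n + 3)] · 11/7, which tends to 11/7 as n → ∞.
Successive powers of (z + 4) differ by 2, so the series converges when |z + 4|² · 11/7 < 1, i.e. |z + 4| < √(7/11). So R = √77/11.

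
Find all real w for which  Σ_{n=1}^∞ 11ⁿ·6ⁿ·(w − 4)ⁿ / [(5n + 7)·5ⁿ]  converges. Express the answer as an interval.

[259/66, 269/66)

Apply the ratio test: |a_{n+1}| / |a_n| = [(5n + 7)/(5(n+1) + 7)] · 11·6/5, which tends to 66/5 as n → ∞.
Convergence for |w − 4| · 66/5 < 1, i.e. |w − 4| < 5/66. So R = 5/66.
When w = 269/66, comparison with the harmonic series Σ 1/n shows the series diverges.
When w = 259/66, an alternating series whose terms decrease to 0 in absolute value, so it converges by the Leibniz criterion.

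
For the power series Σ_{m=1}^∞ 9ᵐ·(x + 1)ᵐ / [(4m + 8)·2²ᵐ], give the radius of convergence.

By the ratio test, |a_{m+1}/a_m| = [(4m + 8)/(4(m+1) + 8)] · 9/4 → 9/4.
Convergence for |x + 1| · 9/4 < 1, i.e. |x + 1| < 4/9. So R = 4/9.

R = 4/9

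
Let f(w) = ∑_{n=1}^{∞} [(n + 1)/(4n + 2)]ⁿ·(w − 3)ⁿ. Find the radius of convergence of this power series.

R = 4

Root test: |a_n|^(1/n) = (n + 1)/(4n + 2) → 1/4.
Hence the series converges for |w − 3| < 1/(1/4) = 4, so the radius of convergence is 4.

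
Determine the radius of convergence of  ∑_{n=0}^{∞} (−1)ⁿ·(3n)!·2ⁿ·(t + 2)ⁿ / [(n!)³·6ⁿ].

R = 1/9

Ratio test: |a_{n+1}/a_n| = (3n+1)·(3n+2)·(3n+3)/(n+1)³ · 2/6 → 9 as n → ∞.
Convergence for |t + 2| · 9 < 1, i.e. |t + 2| < 1/9. So R = 1/9.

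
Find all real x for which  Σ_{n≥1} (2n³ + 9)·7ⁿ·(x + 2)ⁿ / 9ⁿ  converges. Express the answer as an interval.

(-23/7, -5/7)

By the ratio test, |a_{n+1}/a_n| = [(2(n+1)³ + 9)/(2n³ + 9)] · 7/9 → 7/9.
The series converges when 7/9 · |x + 2| < 1, giving R = 9/7.
Check x = -5/7: the terms have absolute value of order n³, which does not tend to 0, so the series diverges by the divergence test.
When x = -23/7, the terms have absolute value of order n³, which does not tend to 0, so the series diverges by the divergence test.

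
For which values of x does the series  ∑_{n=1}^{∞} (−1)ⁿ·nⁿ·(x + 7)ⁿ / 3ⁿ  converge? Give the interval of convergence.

Root test: |a_n|^(1/n) = n/3 → ∞.
Since the n-th root of |a_n| is unbounded, the series converges only at x = -7; R = 0.

{-7}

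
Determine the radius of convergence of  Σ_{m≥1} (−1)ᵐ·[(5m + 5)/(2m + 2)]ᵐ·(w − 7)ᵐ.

Applying the root test, |a_m|^(1/m) = (5m + 5)/(2m + 2) → 5/2.
Thus R = 1/(5/2) = 2/5.

R = 2/5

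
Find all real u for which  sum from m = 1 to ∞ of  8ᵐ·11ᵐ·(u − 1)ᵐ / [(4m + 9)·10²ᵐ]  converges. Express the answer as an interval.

[-3/22, 47/22)

Ratio test: |a_{m+1}/a_m| = [(4m + 9)/(4(m+1) + 9)] · 8·11/100 → 22/25 as m → ∞.
Thus R = 1/(22/25) = 25/22.
Check u = 47/22: the terms behave like c/m; limit comparison with the harmonic series gives divergence.
When u = -3/22, an alternating series whose terms decrease to 0 in absolute value, so it converges by the Leibniz criterion.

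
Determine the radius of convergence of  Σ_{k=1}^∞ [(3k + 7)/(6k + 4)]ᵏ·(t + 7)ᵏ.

Root test: |a_k|^(1/k) = (3k + 7)/(6k + 4) → 1/2.
The series converges when 1/2 · |t + 7| < 1, giving R = 2.

R = 2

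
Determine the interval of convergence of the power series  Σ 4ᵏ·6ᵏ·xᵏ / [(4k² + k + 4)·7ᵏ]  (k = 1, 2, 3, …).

By the ratio test, |a_{k+1}/a_k| = [(4k² + k + 4)/(4(k+1)² + (k+1) + 4)] · 4·6/7 → 24/7.
The series converges when 24/7 · |x| < 1, giving R = 7/24.
When x = 7/24, the terms are on the order of 1/k², so the series converges absolutely by comparison with the p-series (p = 2 > 1).
At x = -7/24: the terms are on the order of 1/k², so the series converges absolutely by comparison with the p-series (p = 2 > 1).

[-7/24, 7/24]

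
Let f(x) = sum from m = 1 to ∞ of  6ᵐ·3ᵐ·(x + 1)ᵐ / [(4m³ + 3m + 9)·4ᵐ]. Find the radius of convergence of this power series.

Ratio test: |a_{m+1}/a_m| = [(4m³ + 3m + 9)/(4(m+1)³ + 3(m+1) + 9)] · 6·3/4 → 9/2 as m → ∞.
Convergence for |x + 1| · 9/2 < 1, i.e. |x + 1| < 2/9. So R = 2/9.

R = 2/9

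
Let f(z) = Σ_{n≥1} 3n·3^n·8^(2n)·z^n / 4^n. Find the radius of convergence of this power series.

Apply the ratio test: |a_{n+1}| / |a_n| = [3(n+1)/3n] · 3·64/4, which tends to 48 as n → ∞.
Convergence for |z| · 48 < 1, i.e. |z| < 1/48. So R = 1/48.

R = 1/48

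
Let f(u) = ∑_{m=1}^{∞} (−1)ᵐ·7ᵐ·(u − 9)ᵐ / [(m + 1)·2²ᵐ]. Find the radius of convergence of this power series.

Apply the ratio test: |a_{m+1}| / |a_m| = [(m + 1)/((m+1) + 1)] · 7/4, which tends to 7/4 as m → ∞.
The series converges when 7/4 · |u − 9| < 1, giving R = 4/7.

R = 4/7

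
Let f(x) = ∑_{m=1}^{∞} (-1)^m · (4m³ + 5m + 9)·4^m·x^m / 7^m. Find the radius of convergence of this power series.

R = 7/4

The ratio of consecutive coefficients is [(4(m+1)³ + 5(m+1) + 9)/(4m³ + 5m + 9)] · 4/7 → 4/7.
The series converges when 4/7 · |x| < 1, giving R = 7/4.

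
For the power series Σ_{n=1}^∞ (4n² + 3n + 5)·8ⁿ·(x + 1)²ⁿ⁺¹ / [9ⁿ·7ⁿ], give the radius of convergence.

R = 3√14/4

The ratio of consecutive coefficients is [(4(n+1)² + 3(n+1) + 5)/(4n² + 3n + 5)] · 8/(9·7) → 8/63.
Since the exponent of (x + 1) increases by 2 each term, convergence requires |x + 1|² < 63/8, hence R = 3√14/4.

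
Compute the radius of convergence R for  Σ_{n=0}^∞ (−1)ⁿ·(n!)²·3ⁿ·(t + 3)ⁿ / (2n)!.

R = 4/3

Ratio test: |a_{n+1}/a_n| = (n+1)²/[(2n+1)·(2n+2)] · 3 → 3/4 as n → ∞.
Thus R = 1/(3/4) = 4/3.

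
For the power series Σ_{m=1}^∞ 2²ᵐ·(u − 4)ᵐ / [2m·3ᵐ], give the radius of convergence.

R = 3/4

The ratio of consecutive coefficients is [2m/2(m+1)] · 4/3 → 4/3.
Thus R = 1/(4/3) = 3/4.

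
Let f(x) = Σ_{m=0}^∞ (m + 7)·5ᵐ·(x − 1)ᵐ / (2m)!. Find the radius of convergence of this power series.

Ratio test: |a_{m+1}/a_m| = ((m+1) + 7)/(m + 7) · 5 · 1/[(2m+1)·(2m+2)] → 0 as m → ∞.
The limit is 0, so the series converges for all x; R = ∞.

R = ∞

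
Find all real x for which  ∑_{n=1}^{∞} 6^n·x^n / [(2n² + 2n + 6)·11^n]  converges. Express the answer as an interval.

Ratio test: |a_{n+1}/a_n| = [(2n² + 2n + 6)/(2(n+1)² + 2(n+1) + 6)] · 6/11 → 6/11 as n → ∞.
The series converges when 6/11 · |x| < 1, giving R = 11/6.
Check x = 11/6: absolute convergence follows by limit comparison with Σ 1/n².
Endpoint x = -11/6: the terms are on the order of 1/n², so the series converges absolutely by comparison with the p-series (p = 2 > 1).

[-11/6, 11/6]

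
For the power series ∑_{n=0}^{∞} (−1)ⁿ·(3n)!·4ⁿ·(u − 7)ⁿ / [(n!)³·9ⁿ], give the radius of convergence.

R = 1/12

By the ratio test, |a_{n+1}/a_n| = (3n+1)·(3n+2)·(3n+3)/(n+1)³ · 4/9 → 12.
The series converges when 12 · |u − 7| < 1, giving R = 1/12.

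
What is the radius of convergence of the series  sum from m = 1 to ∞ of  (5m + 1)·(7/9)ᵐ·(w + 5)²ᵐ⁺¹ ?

R = 3√7/7

Ratio test: |a_{m+1}/a_m| = [(5(m+1) + 1)/(5m + 1)] · 7/9 → 7/9 as m → ∞.
Since the exponent of (w + 5) increases by 2 each term, convergence requires |w + 5|² < 9/7, hence R = 3√7/7.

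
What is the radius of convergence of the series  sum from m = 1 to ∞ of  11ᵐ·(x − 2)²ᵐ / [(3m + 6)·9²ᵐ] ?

R = 9√11/11

By the ratio test, |a_{m+1}/a_m| = [(3m + 6)/(3(m+1) + 6)] · 11/81 → 11/81.
Writing y = (x − 2)², the series in y has radius 81/11, so |x − 2| < √(81/11) and R = 9√11/11.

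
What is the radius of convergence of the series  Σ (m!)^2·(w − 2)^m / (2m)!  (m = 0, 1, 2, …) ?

R = 4

Apply the ratio test: |a_{m+1}| / |a_m| = (m+1)²/[(2m+1)·(2m+2)], which tends to 1/4 as m → ∞.
Thus R = 1/(1/4) = 4.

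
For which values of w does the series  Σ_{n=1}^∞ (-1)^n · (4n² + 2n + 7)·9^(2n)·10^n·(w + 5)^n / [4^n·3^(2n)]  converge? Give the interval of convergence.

Apply the ratio test: |a_{n+1}| / |a_n| = [(4(n+1)² + 2(n+1) + 7)/(4n² + 2n + 7)] · 81·10/(4·9), which tends to 45/2 as n → ∞.
Thus R = 1/(45/2) = 2/45.
Endpoint w = -223/45: the terms do not tend to 0, so the series diverges.
Endpoint w = -227/45: the terms have absolute value of order n², which does not tend to 0, so the series diverges by the divergence test.

(-227/45, -223/45)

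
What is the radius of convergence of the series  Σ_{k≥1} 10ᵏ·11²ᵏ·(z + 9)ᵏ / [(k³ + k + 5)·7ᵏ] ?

R = 7/1210

By the ratio test, |a_{k+1}/a_k| = [(k³ + k + 5)/((k+1)³ + (k+1) + 5)] · 10·121/7 → 1210/7.
Hence the series converges for |z + 9| < 1/(1210/7) = 7/1210, so the radius of convergence is 7/1210.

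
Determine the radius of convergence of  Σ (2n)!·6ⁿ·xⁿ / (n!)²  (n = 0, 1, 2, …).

R = 1/24

Ratio test: |a_{n+1}/a_n| = (2n+1)·(2n+2)/(n+1)² · 6 → 24 as n → ∞.
The series converges when 24 · |x| < 1, giving R = 1/24.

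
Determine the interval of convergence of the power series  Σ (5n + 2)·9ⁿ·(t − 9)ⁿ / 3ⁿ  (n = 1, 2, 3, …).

The ratio of consecutive coefficients is [(5(n+1) + 2)/(5n + 2)] · 9/3 → 3.
Hence the series converges for |t − 9| < 1/(3) = 1/3, so the radius of convergence is 1/3.
Check t = 28/3: the n-th term does not approach 0; divergence by the term test.
When t = 26/3, the terms have absolute value of order n, which does not tend to 0, so the series diverges by the divergence test.

(26/3, 28/3)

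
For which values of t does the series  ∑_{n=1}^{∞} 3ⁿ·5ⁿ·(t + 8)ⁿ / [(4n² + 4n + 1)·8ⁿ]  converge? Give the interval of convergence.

[-128/15, -112/15]

Apply the ratio test: |a_{n+1}| / |a_n| = [(4n² + 4n + 1)/(4(n+1)² + 4(n+1) + 1)] · 3·5/8, which tends to 15/8 as n → ∞.
Convergence for |t + 8| · 15/8 < 1, i.e. |t + 8| < 8/15. So R = 8/15.
Check t = -112/15: the series is dominated by a constant times Σ 1/n², which converges (p = 2 > 1).
Endpoint t = -128/15: absolute convergence follows by limit comparison with Σ 1/n².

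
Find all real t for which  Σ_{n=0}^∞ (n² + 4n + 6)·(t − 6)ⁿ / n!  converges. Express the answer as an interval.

(−∞, ∞)

Apply the ratio test: |a_{n+1}| / |a_n| = ((n+1)² + 4(n+1) + 6)/(n² + 4n + 6) · 1/(n+1), which tends to 0 as n → ∞.
Since the limit is 0 < 1 for every t, the series converges on all of ℝ and R = ∞.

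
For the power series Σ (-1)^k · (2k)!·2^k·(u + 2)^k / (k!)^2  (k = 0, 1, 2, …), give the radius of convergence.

R = 1/8

Apply the ratio test: |a_{k+1}| / |a_k| = (2k+1)·(2k+2)/(k+1)² · 2, which tends to 8 as k → ∞.
The series converges when 8 · |u + 2| < 1, giving R = 1/8.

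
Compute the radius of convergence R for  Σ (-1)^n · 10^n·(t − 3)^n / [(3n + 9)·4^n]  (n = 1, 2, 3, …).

Ratio test: |a_{n+1}/a_n| = [(3n + 9)/(3(n+1) + 9)] · 10/4 → 5/2 as n → ∞.
Convergence for |t − 3| · 5/2 < 1, i.e. |t − 3| < 2/5. So R = 2/5.

R = 2/5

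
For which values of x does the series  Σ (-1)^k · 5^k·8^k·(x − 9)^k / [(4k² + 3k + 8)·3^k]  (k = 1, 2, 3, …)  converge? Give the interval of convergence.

[357/40, 363/40]

The ratio of consecutive coefficients is [(4k² + 3k + 8)/(4(k+1)² + 3(k+1) + 8)] · 5·8/3 → 40/3.
Thus R = 1/(40/3) = 3/40.
At x = 363/40: the terms are on the order of 1/k², so the series converges absolutely by comparison with the p-series (p = 2 > 1).
At x = 357/40: the series is dominated by a constant times Σ 1/k², which converges (p = 2 > 1).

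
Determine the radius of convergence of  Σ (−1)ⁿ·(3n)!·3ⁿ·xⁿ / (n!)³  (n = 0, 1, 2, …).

Ratio test: |a_{n+1}/a_n| = (3n+1)·(3n+2)·(3n+3)/(n+1)³ · 3 → 81 as n → ∞.
Thus R = 1/(81) = 1/81.

R = 1/81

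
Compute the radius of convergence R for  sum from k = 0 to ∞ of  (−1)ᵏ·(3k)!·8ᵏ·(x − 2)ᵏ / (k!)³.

R = 1/216

Ratio test: |a_{k+1}/a_k| = (3k+1)·(3k+2)·(3k+3)/(k+1)³ · 8 → 216 as k → ∞.
The series converges when 216 · |x − 2| < 1, giving R = 1/216.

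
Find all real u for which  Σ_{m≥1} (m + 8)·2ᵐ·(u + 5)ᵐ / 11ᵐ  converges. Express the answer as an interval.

(-21/2, 1/2)

By the ratio test, |a_{m+1}/a_m| = [((m+1) + 8)/(m + 8)] · 2/11 → 2/11.
Hence the series converges for |u + 5| < 1/(2/11) = 11/2, so the radius of convergence is 11/2.
At u = 1/2: the terms do not tend to 0, so the series diverges.
Endpoint u = -21/2: the terms do not tend to 0, so the series diverges.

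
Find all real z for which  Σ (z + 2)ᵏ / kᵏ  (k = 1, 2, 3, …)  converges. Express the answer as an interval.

By the Cauchy root test, |a_k|^(1/k) = 1/k → 0.
Since the k-th root of |a_k| tends to 0, the series converges for all real z; R = ∞.

(−∞, ∞)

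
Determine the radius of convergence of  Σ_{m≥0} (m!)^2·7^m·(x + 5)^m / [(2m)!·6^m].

R = 24/7

Apply the ratio test: |a_{m+1}| / |a_m| = (m+1)²/[(2m+1)·(2m+2)] · 7/6, which tends to 7/24 as m → ∞.
The series converges when 7/24 · |x + 5| < 1, giving R = 24/7.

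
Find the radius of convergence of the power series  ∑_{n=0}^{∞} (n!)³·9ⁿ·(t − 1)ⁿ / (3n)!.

The ratio of consecutive coefficients is (n+1)³/[(3n+1)·(3n+2)·(3n+3)] · 9 → 1/3.
Hence the series converges for |t − 1| < 1/(1/3) = 3, so the radius of convergence is 3.

R = 3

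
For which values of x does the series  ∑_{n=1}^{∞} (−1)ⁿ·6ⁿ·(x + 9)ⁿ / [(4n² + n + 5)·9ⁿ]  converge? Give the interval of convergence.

Ratio test: |a_{n+1}/a_n| = [(4n² + n + 5)/(4(n+1)² + (n+1) + 5)] · 6/9 → 2/3 as n → ∞.
The series converges when 2/3 · |x + 9| < 1, giving R = 3/2.
When x = -15/2, absolute convergence follows by limit comparison with Σ 1/n².
When x = -21/2, the series is dominated by a constant times Σ 1/n², which converges (p = 2 > 1).

[-21/2, -15/2]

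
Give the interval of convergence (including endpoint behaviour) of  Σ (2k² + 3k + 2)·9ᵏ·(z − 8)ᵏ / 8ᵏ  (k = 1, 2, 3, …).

(64/9, 80/9)

By the ratio test, |a_{k+1}/a_k| = [(2(k+1)² + 3(k+1) + 2)/(2k² + 3k + 2)] · 9/8 → 9/8.
Convergence for |z − 8| · 9/8 < 1, i.e. |z − 8| < 8/9. So R = 8/9.
At z = 80/9: the k-th term does not approach 0; divergence by the term test.
Check z = 64/9: the k-th term does not approach 0; divergence by the term test.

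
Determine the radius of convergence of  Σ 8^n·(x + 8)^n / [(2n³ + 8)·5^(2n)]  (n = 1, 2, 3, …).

The ratio of consecutive coefficients is [(2n³ + 8)/(2(n+1)³ + 8)] · 8/25 → 8/25.
Convergence for |x + 8| · 8/25 < 1, i.e. |x + 8| < 25/8. So R = 25/8.

R = 25/8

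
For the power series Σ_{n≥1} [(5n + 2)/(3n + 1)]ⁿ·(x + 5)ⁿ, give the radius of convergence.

Root test: |a_n|^(1/n) = (5n + 2)/(3n + 1) → 5/3.
Convergence for |x + 5| · 5/3 < 1, i.e. |x + 5| < 3/5. So R = 3/5.

R = 3/5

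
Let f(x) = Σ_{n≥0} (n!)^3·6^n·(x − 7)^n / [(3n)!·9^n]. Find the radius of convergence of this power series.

By the ratio test, |a_{n+1}/a_n| = (n+1)³/[(3n+1)·(3n+2)·(3n+3)] · 6/9 → 2/81.
Thus R = 1/(2/81) = 81/2.

R = 81/2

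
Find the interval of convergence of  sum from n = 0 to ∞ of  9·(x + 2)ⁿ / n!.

Ratio test: |a_{n+1}/a_n| = 9/9 · 1/(n+1) → 0 as n → ∞.
Since the limit is 0 < 1 for every x, the series converges on all of ℝ and R = ∞.

(−∞, ∞)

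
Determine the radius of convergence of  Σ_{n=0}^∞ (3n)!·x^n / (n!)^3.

Apply the ratio test: |a_{n+1}| / |a_n| = (3n+1)·(3n+2)·(3n+3)/(n+1)³, which tends to 27 as n → ∞.
Thus R = 1/(27) = 1/27.

R = 1/27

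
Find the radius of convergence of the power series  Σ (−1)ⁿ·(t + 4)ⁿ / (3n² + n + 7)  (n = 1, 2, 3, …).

The ratio of consecutive coefficients is (3n² + n + 7)/(3(n+1)² + (n+1) + 7) → 1.
Hence R = 1.

R = 1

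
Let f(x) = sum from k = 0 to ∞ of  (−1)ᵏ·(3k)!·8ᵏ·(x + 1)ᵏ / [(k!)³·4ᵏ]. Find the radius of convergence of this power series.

R = 1/54

Apply the ratio test: |a_{k+1}| / |a_k| = (3k+1)·(3k+2)·(3k+3)/(k+1)³ · 8/4, which tends to 54 as k → ∞.
Thus R = 1/(54) = 1/54.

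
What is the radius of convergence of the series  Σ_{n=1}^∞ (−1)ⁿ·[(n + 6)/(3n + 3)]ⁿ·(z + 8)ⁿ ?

R = 3

Root test: |a_n|^(1/n) = (n + 6)/(3n + 3) → 1/3.
Convergence for |z + 8| · 1/3 < 1, i.e. |z + 8| < 3. So R = 3.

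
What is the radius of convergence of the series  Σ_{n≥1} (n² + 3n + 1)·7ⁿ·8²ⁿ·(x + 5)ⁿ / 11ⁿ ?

Ratio test: |a_{n+1}/a_n| = [((n+1)² + 3(n+1) + 1)/(n² + 3n + 1)] · 7·64/11 → 448/11 as n → ∞.
Convergence for |x + 5| · 448/11 < 1, i.e. |x + 5| < 11/448. So R = 11/448.

R = 11/448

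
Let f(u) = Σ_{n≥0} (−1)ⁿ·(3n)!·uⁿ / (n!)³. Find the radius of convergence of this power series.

Apply the ratio test: |a_{n+1}| / |a_n| = (3n+1)·(3n+2)·(3n+3)/(n+1)³, which tends to 27 as n → ∞.
Convergence for |u| · 27 < 1, i.e. |u| < 1/27. So R = 1/27.

R = 1/27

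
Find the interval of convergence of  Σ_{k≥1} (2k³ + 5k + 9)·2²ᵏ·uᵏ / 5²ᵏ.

(-25/4, 25/4)

Apply the ratio test: |a_{k+1}| / |a_k| = [(2(k+1)³ + 5(k+1) + 9)/(2k³ + 5k + 9)] · 4/25, which tends to 4/25 as k → ∞.
Convergence for |u| · 4/25 < 1, i.e. |u| < 25/4. So R = 25/4.
Endpoint u = 25/4: the k-th term does not approach 0; divergence by the term test.
Check u = -25/4: the terms do not tend to 0, so the series diverges.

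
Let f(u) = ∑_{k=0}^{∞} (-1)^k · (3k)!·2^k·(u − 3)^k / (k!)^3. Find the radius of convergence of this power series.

Ratio test: |a_{k+1}/a_k| = (3k+1)·(3k+2)·(3k+3)/(k+1)³ · 2 → 54 as k → ∞.
The series converges when 54 · |u − 3| < 1, giving R = 1/54.

R = 1/54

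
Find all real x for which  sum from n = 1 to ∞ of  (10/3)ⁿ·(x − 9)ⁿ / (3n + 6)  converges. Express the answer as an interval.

[87/10, 93/10)

Ratio test: |a_{n+1}/a_n| = [(3n + 6)/(3(n+1) + 6)] · 10/3 → 10/3 as n → ∞.
Convergence for |x − 9| · 10/3 < 1, i.e. |x − 9| < 3/10. So R = 3/10.
Endpoint x = 93/10: the terms behave like c/n; limit comparison with the harmonic series gives divergence.
At x = 87/10: convergence follows from the alternating series test (terms decrease monotonically to 0).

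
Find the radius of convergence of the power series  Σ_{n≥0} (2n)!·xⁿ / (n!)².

Apply the ratio test: |a_{n+1}| / |a_n| = (2n+1)·(2n+2)/(n+1)², which tends to 4 as n → ∞.
The series converges when 4 · |x| < 1, giving R = 1/4.

R = 1/4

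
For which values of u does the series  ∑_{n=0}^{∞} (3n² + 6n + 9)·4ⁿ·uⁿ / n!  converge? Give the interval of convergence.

Ratio test: |a_{n+1}/a_n| = (3(n+1)² + 6(n+1) + 9)/(3n² + 6n + 9) · 4 · 1/(n+1) → 0 as n → ∞.
The limit is 0, so the series converges for all u; R = ∞.

(−∞, ∞)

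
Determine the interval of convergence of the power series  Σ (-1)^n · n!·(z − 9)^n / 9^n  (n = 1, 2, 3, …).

Apply the ratio test: |a_{n+1}| / |a_n| = (n+1) · 1/9, which tends to ∞ as n → ∞.
The terms grow without bound for any (z − 9) ≠ 0, so R = 0 (convergence only at z = 9).

{9}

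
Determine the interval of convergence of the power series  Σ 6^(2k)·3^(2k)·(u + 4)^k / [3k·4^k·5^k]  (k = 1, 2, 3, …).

[-329/81, -319/81)

Ratio test: |a_{k+1}/a_k| = [3k/3(k+1)] · 36·9/(4·5) → 81/5 as k → ∞.
Hence the series converges for |u + 4| < 1/(81/5) = 5/81, so the radius of convergence is 5/81.
At u = -319/81: comparison with the harmonic series Σ 1/k shows the series diverges.
Check u = -329/81: an alternating series whose terms decrease to 0 in absolute value, so it converges by the Leibniz criterion.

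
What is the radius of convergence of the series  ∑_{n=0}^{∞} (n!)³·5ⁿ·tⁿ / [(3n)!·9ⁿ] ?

R = 243/5

The ratio of consecutive coefficients is (n+1)³/[(3n+1)·(3n+2)·(3n+3)] · 5/9 → 5/243.
Convergence for |t| · 5/243 < 1, i.e. |t| < 243/5. So R = 243/5.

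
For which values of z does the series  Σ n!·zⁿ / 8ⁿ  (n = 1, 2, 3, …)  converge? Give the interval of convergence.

Apply the ratio test: |a_{n+1}| / |a_n| = (n+1) · 1/8, which tends to ∞ as n → ∞.
The terms grow without bound for any z ≠ 0, so R = 0 (convergence only at z = 0).

{0}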